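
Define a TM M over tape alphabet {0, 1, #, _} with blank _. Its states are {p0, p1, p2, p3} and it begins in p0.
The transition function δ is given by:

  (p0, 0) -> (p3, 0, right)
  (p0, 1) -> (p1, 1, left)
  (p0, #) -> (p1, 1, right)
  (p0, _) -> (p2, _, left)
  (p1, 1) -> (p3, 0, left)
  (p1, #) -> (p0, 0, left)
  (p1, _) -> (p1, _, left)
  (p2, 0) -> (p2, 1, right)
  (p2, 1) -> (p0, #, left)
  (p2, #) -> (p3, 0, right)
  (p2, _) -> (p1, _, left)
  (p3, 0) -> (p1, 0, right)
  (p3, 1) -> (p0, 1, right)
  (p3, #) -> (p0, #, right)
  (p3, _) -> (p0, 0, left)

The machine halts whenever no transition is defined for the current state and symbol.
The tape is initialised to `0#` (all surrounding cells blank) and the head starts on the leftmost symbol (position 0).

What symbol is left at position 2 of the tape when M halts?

0

state=p0 head=0 tape=[0]#__   (p0,0)→(p3,0,right)
state=p3 head=1 tape=0[#]__   (p3,#)→(p0,#,right)
state=p0 head=2 tape=0#[_]_   (p0,_)→(p2,_,left)
state=p2 head=1 tape=0[#]__   (p2,#)→(p3,0,right)
state=p3 head=2 tape=00[_]_   (p3,_)→(p0,0,left)
state=p0 head=1 tape=0[0]0_   (p0,0)→(p3,0,right)
state=p3 head=2 tape=00[0]_   (p3,0)→(p1,0,right)
state=p1 head=3 tape=000[_]   (p1,_)→(p1,_,left)
state=p1 head=2 tape=00[0]_
Cell 2 holds 0 when M halts.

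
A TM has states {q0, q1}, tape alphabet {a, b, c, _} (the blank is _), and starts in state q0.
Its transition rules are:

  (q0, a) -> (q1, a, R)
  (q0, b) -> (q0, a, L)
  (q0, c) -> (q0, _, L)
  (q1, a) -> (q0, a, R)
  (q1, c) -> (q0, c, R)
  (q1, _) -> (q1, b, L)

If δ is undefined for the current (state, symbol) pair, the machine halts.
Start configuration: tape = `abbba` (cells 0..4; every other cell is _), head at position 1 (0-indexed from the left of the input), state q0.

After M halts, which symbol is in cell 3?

state=q0 head=1 tape=a[b]bba__   (q0,b)→(q0,a,L)
state=q0 head=0 tape=[a]abba__   (q0,a)→(q1,a,R)
state=q1 head=1 tape=a[a]bba__   (q1,a)→(q0,a,R)
state=q0 head=2 tape=aa[b]ba__   (q0,b)→(q0,a,L)
state=q0 head=1 tape=a[a]aba__   (q0,a)→(q1,a,R)
state=q1 head=2 tape=aa[a]ba__   (q1,a)→(q0,a,R)
state=q0 head=3 tape=aaa[b]a__   (q0,b)→(q0,a,L)
state=q0 head=2 tape=aa[a]aa__   (q0,a)→(q1,a,R)
state=q1 head=3 tape=aaa[a]a__   (q1,a)→(q0,a,R)
state=q0 head=4 tape=aaaa[a]__   (q0,a)→(q1,a,R)
state=q1 head=5 tape=aaaaa[_]_   (q1,_)→(q1,b,L)
state=q1 head=4 tape=aaaa[a]b_   (q1,a)→(q0,a,R)
state=q0 head=5 tape=aaaaa[b]_   (q0,b)→(q0,a,L)
state=q0 head=4 tape=aaaa[a]a_   (q0,a)→(q1,a,R)
state=q1 head=5 tape=aaaaa[a]_   (q1,a)→(q0,a,R)
state=q0 head=6 tape=aaaaaa[_]
Cell 3 holds a when M halts.

a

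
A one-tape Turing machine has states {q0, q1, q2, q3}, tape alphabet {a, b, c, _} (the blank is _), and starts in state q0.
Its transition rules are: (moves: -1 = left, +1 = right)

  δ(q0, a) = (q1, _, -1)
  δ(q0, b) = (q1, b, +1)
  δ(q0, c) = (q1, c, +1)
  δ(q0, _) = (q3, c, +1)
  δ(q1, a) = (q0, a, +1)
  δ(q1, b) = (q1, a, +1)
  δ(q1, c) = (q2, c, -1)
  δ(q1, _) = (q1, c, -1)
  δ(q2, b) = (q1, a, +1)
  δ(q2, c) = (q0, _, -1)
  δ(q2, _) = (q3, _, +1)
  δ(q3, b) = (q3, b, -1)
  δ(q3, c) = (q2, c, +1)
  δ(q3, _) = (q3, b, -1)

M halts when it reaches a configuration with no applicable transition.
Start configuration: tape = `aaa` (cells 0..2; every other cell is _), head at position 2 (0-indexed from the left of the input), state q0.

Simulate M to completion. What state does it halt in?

q0 | aa[a]___   read a → write _, move -1, go to q1
q1 | a[a]____   read a → write a, move +1, go to q0
q0 | aa[_]___   read _ → write c, move +1, go to q3
q3 | aac[_]__   read _ → write b, move -1, go to q3
q3 | aa[c]b__   read c → write c, move +1, go to q2
q2 | aac[b]__   read b → write a, move +1, go to q1
q1 | aaca[_]_   read _ → write c, move -1, go to q1
q1 | aac[a]c_   read a → write a, move +1, go to q0
q0 | aaca[c]_   read c → write c, move +1, go to q1
q1 | aacac[_]   read _ → write c, move -1, go to q1
q1 | aaca[c]c   read c → write c, move -1, go to q2
q2 | aac[a]cc
No transition is defined for (q2, a); M halts in state q2.

q2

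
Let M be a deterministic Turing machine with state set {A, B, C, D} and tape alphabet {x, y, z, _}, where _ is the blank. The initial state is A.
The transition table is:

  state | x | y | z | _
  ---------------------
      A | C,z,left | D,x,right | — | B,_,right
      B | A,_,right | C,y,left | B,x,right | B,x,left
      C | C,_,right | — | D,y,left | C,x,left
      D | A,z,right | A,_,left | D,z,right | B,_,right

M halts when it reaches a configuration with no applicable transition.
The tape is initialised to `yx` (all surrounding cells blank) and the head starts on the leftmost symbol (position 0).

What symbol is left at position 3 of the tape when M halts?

y

A | [y]x__   read y → write x, move right, go to D
D | x[x]__   read x → write z, move right, go to A
A | xz[_]_   read _ → write _, move right, go to B
B | xz_[_]   read _ → write x, move left, go to B
B | xz[_]x   read _ → write x, move left, go to B
B | x[z]xx   read z → write x, move right, go to B
B | xx[x]x   read x → write _, move right, go to A
A | xx_[x]   read x → write z, move left, go to C
C | xx[_]z   read _ → write x, move left, go to C
C | x[x]xz   read x → write _, move right, go to C
C | x_[x]z   read x → write _, move right, go to C
C | x__[z]   read z → write y, move left, go to D
D | x_[_]y   read _ → write _, move right, go to B
B | x__[y]   read y → write y, move left, go to C
C | x_[_]y   read _ → write x, move left, go to C
C | x[_]xy   read _ → write x, move left, go to C
C | [x]xxy   read x → write _, move right, go to C
C | _[x]xy   read x → write _, move right, go to C
C | __[x]y   read x → write _, move right, go to C
C | ___[y]
Cell 3 holds y when M halts.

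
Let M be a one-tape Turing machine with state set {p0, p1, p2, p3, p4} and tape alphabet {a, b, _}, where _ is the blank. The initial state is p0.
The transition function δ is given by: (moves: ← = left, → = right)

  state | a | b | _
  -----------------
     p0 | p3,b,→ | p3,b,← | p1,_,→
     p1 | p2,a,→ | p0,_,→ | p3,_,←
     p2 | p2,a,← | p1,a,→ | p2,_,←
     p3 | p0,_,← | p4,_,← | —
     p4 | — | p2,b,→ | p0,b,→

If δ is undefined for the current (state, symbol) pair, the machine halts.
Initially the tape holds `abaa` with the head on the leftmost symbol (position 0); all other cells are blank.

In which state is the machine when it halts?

p3

state=p0 head=0 tape=_[a]baa   (p0,a)→(p3,b,→)
state=p3 head=1 tape=_b[b]aa   (p3,b)→(p4,_,←)
state=p4 head=0 tape=_[b]_aa   (p4,b)→(p2,b,→)
state=p2 head=1 tape=_b[_]aa   (p2,_)→(p2,_,←)
state=p2 head=0 tape=_[b]_aa   (p2,b)→(p1,a,→)
state=p1 head=1 tape=_a[_]aa   (p1,_)→(p3,_,←)
state=p3 head=0 tape=_[a]_aa   (p3,a)→(p0,_,←)
state=p0 head=-1 tape=[_]__aa   (p0,_)→(p1,_,→)
state=p1 head=0 tape=_[_]_aa   (p1,_)→(p3,_,←)
state=p3 head=-1 tape=[_]__aa
No transition is defined for (p3, _); M halts in state p3.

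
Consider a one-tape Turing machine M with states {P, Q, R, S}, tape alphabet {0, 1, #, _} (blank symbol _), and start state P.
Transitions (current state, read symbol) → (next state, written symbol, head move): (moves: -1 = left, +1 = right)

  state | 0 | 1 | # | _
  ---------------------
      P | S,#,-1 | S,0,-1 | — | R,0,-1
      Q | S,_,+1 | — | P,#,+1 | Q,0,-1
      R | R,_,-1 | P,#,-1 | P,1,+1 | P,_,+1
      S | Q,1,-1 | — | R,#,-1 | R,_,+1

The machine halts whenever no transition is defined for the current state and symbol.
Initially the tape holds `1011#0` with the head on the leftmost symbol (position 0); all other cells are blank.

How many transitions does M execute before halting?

10

state=P head=0 tape=_[1]011#0   (P,1)→(S,0,-1)
state=S head=-1 tape=[_]0011#0   (S,_)→(R,_,+1)
state=R head=0 tape=_[0]011#0   (R,0)→(R,_,-1)
state=R head=-1 tape=[_]_011#0   (R,_)→(P,_,+1)
state=P head=0 tape=_[_]011#0   (P,_)→(R,0,-1)
state=R head=-1 tape=[_]0011#0   (R,_)→(P,_,+1)
state=P head=0 tape=_[0]011#0   (P,0)→(S,#,-1)
state=S head=-1 tape=[_]#011#0   (S,_)→(R,_,+1)
state=R head=0 tape=_[#]011#0   (R,#)→(P,1,+1)
state=P head=1 tape=_1[0]11#0   (P,0)→(S,#,-1)
state=S head=0 tape=_[1]#11#0
M halts after 10 transitions.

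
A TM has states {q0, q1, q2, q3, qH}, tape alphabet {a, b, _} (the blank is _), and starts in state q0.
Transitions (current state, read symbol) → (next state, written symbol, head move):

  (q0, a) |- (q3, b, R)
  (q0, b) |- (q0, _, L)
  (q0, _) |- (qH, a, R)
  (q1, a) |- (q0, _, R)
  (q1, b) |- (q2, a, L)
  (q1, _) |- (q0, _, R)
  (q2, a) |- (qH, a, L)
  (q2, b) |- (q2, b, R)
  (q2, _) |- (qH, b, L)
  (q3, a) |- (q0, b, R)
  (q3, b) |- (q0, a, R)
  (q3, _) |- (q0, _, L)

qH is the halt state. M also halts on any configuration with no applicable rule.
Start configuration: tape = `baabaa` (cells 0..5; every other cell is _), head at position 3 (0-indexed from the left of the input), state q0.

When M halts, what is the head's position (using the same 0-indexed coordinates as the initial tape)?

state=q0 head=3 tape=_baa[b]aa   (q0,b)→(q0,_,L)
state=q0 head=2 tape=_ba[a]_aa   (q0,a)→(q3,b,R)
state=q3 head=3 tape=_bab[_]aa   (q3,_)→(q0,_,L)
state=q0 head=2 tape=_ba[b]_aa   (q0,b)→(q0,_,L)
state=q0 head=1 tape=_b[a]__aa   (q0,a)→(q3,b,R)
state=q3 head=2 tape=_bb[_]_aa   (q3,_)→(q0,_,L)
state=q0 head=1 tape=_b[b]__aa   (q0,b)→(q0,_,L)
state=q0 head=0 tape=_[b]___aa   (q0,b)→(q0,_,L)
state=q0 head=-1 tape=[_]____aa   (q0,_)→(qH,a,R)
state=qH head=0 tape=a[_]___aa
At halt the head is at cell 0.

0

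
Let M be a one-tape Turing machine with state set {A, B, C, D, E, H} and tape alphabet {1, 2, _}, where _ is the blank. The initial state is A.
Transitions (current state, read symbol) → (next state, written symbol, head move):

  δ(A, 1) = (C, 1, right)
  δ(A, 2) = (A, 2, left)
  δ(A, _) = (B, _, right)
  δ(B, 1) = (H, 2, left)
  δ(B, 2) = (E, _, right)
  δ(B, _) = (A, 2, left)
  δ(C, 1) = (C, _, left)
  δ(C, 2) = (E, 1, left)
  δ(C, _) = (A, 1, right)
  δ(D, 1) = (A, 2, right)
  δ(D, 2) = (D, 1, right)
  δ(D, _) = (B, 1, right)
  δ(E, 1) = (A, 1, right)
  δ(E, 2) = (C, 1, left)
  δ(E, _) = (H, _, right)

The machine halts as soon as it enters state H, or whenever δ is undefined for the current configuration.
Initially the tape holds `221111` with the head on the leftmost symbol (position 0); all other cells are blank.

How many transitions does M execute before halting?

A | _[2]21111   read 2 → write 2, move left, go to A
A | [_]221111   read _ → write _, move right, go to B
B | _[2]21111   read 2 → write _, move right, go to E
E | __[2]1111   read 2 → write 1, move left, go to C
C | _[_]11111   read _ → write 1, move right, go to A
A | _1[1]1111   read 1 → write 1, move right, go to C
C | _11[1]111   read 1 → write _, move left, go to C
C | _1[1]_111   read 1 → write _, move left, go to C
C | _[1]__111   read 1 → write _, move left, go to C
C | [_]___111   read _ → write 1, move right, go to A
A | 1[_]__111   read _ → write _, move right, go to B
B | 1_[_]_111   read _ → write 2, move left, go to A
A | 1[_]2_111   read _ → write _, move right, go to B
B | 1_[2]_111   read 2 → write _, move right, go to E
E | 1__[_]111   read _ → write _, move right, go to H
H | 1___[1]11
M halts after 15 transitions.

15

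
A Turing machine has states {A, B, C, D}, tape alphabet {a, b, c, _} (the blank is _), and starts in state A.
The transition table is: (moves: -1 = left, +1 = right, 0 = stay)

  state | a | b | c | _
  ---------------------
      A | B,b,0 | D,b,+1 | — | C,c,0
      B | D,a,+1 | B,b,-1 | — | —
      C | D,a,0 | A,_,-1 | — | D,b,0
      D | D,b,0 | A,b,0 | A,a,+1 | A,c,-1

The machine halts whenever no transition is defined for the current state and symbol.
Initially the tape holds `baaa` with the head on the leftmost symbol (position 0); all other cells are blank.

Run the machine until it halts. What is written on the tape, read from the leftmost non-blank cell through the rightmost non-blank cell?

state=A head=0 tape=[b]aaa__   (A,b)→(D,b,+1)
state=D head=1 tape=b[a]aa__   (D,a)→(D,b,0)
state=D head=1 tape=b[b]aa__   (D,b)→(A,b,0)
state=A head=1 tape=b[b]aa__   (A,b)→(D,b,+1)
state=D head=2 tape=bb[a]a__   (D,a)→(D,b,0)
state=D head=2 tape=bb[b]a__   (D,b)→(A,b,0)
state=A head=2 tape=bb[b]a__   (A,b)→(D,b,+1)
state=D head=3 tape=bbb[a]__   (D,a)→(D,b,0)
state=D head=3 tape=bbb[b]__   (D,b)→(A,b,0)
state=A head=3 tape=bbb[b]__   (A,b)→(D,b,+1)
state=D head=4 tape=bbbb[_]_   (D,_)→(A,c,-1)
state=A head=3 tape=bbb[b]c_   (A,b)→(D,b,+1)
state=D head=4 tape=bbbb[c]_   (D,c)→(A,a,+1)
state=A head=5 tape=bbbba[_]   (A,_)→(C,c,0)
state=C head=5 tape=bbbba[c]
The non-blank tape span at halt is bbbbac.

bbbbac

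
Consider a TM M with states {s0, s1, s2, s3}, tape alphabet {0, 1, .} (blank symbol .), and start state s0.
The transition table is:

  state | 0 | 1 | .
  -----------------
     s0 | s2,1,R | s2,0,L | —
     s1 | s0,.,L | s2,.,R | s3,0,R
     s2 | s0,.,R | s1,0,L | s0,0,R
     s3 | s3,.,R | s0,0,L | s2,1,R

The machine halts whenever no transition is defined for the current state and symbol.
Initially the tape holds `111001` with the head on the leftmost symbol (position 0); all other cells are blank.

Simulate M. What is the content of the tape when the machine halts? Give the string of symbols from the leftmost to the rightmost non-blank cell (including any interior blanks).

state=s0 head=0 tape=.[1]11001.   (s0,1)→(s2,0,L)
state=s2 head=-1 tape=[.]011001.   (s2,.)→(s0,0,R)
state=s0 head=0 tape=0[0]11001.   (s0,0)→(s2,1,R)
state=s2 head=1 tape=01[1]1001.   (s2,1)→(s1,0,L)
state=s1 head=0 tape=0[1]01001.   (s1,1)→(s2,.,R)
state=s2 head=1 tape=0.[0]1001.   (s2,0)→(s0,.,R)
state=s0 head=2 tape=0..[1]001.   (s0,1)→(s2,0,L)
state=s2 head=1 tape=0.[.]0001.   (s2,.)→(s0,0,R)
state=s0 head=2 tape=0.0[0]001.   (s0,0)→(s2,1,R)
state=s2 head=3 tape=0.01[0]01.   (s2,0)→(s0,.,R)
state=s0 head=4 tape=0.01.[0]1.   (s0,0)→(s2,1,R)
state=s2 head=5 tape=0.01.1[1].   (s2,1)→(s1,0,L)
state=s1 head=4 tape=0.01.[1]0.   (s1,1)→(s2,.,R)
state=s2 head=5 tape=0.01..[0].   (s2,0)→(s0,.,R)
state=s0 head=6 tape=0.01...[.]
The non-blank tape span at halt is 0.01.

0.01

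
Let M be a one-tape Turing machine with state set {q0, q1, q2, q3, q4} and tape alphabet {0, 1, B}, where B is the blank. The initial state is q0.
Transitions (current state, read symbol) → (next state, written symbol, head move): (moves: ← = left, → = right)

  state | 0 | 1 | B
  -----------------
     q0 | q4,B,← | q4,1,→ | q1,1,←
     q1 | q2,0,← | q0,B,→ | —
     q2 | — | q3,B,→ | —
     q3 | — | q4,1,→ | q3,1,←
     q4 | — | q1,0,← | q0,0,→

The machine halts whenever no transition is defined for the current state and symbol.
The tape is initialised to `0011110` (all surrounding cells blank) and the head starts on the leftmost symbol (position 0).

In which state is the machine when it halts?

state=q0 head=0 tape=BB[0]011110   (q0,0)→(q4,B,←)
state=q4 head=-1 tape=B[B]B011110   (q4,B)→(q0,0,→)
state=q0 head=0 tape=B0[B]011110   (q0,B)→(q1,1,←)
state=q1 head=-1 tape=B[0]1011110   (q1,0)→(q2,0,←)
state=q2 head=-2 tape=[B]01011110
No transition is defined for (q2, B); M halts in state q2.

q2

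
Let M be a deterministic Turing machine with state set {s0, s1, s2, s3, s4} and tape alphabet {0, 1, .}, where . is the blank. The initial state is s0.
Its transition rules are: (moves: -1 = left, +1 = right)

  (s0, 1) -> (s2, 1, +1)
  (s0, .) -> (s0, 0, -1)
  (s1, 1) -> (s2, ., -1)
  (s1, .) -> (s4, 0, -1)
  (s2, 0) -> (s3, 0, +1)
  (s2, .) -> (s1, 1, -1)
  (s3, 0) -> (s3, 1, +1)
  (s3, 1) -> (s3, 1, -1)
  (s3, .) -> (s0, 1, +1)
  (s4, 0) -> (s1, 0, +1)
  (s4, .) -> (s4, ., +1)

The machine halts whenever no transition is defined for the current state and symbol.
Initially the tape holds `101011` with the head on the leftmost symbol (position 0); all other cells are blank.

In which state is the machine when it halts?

s2

state=s0 head=0 tape=.[1]01011   (s0,1)→(s2,1,+1)
state=s2 head=1 tape=.1[0]1011   (s2,0)→(s3,0,+1)
state=s3 head=2 tape=.10[1]011   (s3,1)→(s3,1,-1)
state=s3 head=1 tape=.1[0]1011   (s3,0)→(s3,1,+1)
state=s3 head=2 tape=.11[1]011   (s3,1)→(s3,1,-1)
state=s3 head=1 tape=.1[1]1011   (s3,1)→(s3,1,-1)
state=s3 head=0 tape=.[1]11011   (s3,1)→(s3,1,-1)
state=s3 head=-1 tape=[.]111011   (s3,.)→(s0,1,+1)
state=s0 head=0 tape=1[1]11011   (s0,1)→(s2,1,+1)
state=s2 head=1 tape=11[1]1011
No transition is defined for (s2, 1); M halts in state s2.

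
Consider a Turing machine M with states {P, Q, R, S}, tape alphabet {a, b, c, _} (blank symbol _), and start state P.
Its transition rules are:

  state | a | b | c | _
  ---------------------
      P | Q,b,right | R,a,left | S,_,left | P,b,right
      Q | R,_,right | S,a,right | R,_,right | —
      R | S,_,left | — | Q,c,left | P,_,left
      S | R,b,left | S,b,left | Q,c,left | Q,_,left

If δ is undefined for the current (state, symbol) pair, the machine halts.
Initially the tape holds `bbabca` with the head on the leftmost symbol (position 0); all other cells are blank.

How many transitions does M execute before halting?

12

P | ____[b]babca   read b → write a, move left, go to R
R | ___[_]ababca   read _ → write _, move left, go to P
P | __[_]_ababca   read _ → write b, move right, go to P
P | __b[_]ababca   read _ → write b, move right, go to P
P | __bb[a]babca   read a → write b, move right, go to Q
Q | __bbb[b]abca   read b → write a, move right, go to S
S | __bbba[a]bca   read a → write b, move left, go to R
R | __bbb[a]bbca   read a → write _, move left, go to S
S | __bb[b]_bbca   read b → write b, move left, go to S
S | __b[b]b_bbca   read b → write b, move left, go to S
S | __[b]bb_bbca   read b → write b, move left, go to S
S | _[_]bbb_bbca   read _ → write _, move left, go to Q
Q | [_]_bbb_bbca
M halts after 12 transitions.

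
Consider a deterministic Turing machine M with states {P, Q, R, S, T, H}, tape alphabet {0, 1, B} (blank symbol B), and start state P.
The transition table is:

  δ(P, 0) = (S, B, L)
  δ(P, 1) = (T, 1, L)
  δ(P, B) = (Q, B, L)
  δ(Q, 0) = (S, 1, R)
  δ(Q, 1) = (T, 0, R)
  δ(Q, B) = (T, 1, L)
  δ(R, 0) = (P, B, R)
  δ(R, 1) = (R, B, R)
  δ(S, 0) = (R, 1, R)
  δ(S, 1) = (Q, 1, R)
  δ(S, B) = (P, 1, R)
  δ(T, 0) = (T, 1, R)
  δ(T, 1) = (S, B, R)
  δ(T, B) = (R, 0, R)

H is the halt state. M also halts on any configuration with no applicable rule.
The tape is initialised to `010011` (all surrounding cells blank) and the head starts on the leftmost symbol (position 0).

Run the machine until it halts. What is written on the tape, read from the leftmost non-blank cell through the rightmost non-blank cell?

P | B[0]10011B   read 0 → write B, move L, go to S
S | [B]B10011B   read B → write 1, move R, go to P
P | 1[B]10011B   read B → write B, move L, go to Q
Q | [1]B10011B   read 1 → write 0, move R, go to T
T | 0[B]10011B   read B → write 0, move R, go to R
R | 00[1]0011B   read 1 → write B, move R, go to R
R | 00B[0]011B   read 0 → write B, move R, go to P
P | 00BB[0]11B   read 0 → write B, move L, go to S
S | 00B[B]B11B   read B → write 1, move R, go to P
P | 00B1[B]11B   read B → write B, move L, go to Q
Q | 00B[1]B11B   read 1 → write 0, move R, go to T
T | 00B0[B]11B   read B → write 0, move R, go to R
R | 00B00[1]1B   read 1 → write B, move R, go to R
R | 00B00B[1]B   read 1 → write B, move R, go to R
R | 00B00BB[B]
The non-blank tape span at halt is 00B00.

00B00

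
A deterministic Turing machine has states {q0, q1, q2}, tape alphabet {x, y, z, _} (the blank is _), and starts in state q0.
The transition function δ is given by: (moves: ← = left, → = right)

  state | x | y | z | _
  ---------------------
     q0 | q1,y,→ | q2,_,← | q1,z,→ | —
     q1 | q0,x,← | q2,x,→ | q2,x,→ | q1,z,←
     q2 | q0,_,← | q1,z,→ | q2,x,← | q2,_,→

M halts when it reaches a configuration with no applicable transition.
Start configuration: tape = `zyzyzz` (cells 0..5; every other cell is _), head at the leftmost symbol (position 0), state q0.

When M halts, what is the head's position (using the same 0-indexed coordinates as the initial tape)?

state=q0 head=0 tape=_[z]yzyzz   (q0,z)→(q1,z,→)
state=q1 head=1 tape=_z[y]zyzz   (q1,y)→(q2,x,→)
state=q2 head=2 tape=_zx[z]yzz   (q2,z)→(q2,x,←)
state=q2 head=1 tape=_z[x]xyzz   (q2,x)→(q0,_,←)
state=q0 head=0 tape=_[z]_xyzz   (q0,z)→(q1,z,→)
state=q1 head=1 tape=_z[_]xyzz   (q1,_)→(q1,z,←)
state=q1 head=0 tape=_[z]zxyzz   (q1,z)→(q2,x,→)
state=q2 head=1 tape=_x[z]xyzz   (q2,z)→(q2,x,←)
state=q2 head=0 tape=_[x]xxyzz   (q2,x)→(q0,_,←)
state=q0 head=-1 tape=[_]_xxyzz
At halt the head is at cell -1.

-1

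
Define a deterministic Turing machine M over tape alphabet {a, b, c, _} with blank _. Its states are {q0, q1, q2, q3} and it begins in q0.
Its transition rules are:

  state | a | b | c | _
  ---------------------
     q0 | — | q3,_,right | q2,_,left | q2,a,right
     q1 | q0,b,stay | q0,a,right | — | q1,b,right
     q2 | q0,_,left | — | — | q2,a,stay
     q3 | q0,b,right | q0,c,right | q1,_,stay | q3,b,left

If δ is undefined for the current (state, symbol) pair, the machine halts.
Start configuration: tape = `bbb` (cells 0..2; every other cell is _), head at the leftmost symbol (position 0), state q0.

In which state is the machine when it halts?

q0

state=q0 head=0 tape=[b]bb____   (q0,b)→(q3,_,right)
state=q3 head=1 tape=_[b]b____   (q3,b)→(q0,c,right)
state=q0 head=2 tape=_c[b]____   (q0,b)→(q3,_,right)
state=q3 head=3 tape=_c_[_]___   (q3,_)→(q3,b,left)
state=q3 head=2 tape=_c[_]b___   (q3,_)→(q3,b,left)
state=q3 head=1 tape=_[c]bb___   (q3,c)→(q1,_,stay)
state=q1 head=1 tape=_[_]bb___   (q1,_)→(q1,b,right)
state=q1 head=2 tape=_b[b]b___   (q1,b)→(q0,a,right)
state=q0 head=3 tape=_ba[b]___   (q0,b)→(q3,_,right)
state=q3 head=4 tape=_ba_[_]__   (q3,_)→(q3,b,left)
state=q3 head=3 tape=_ba[_]b__   (q3,_)→(q3,b,left)
state=q3 head=2 tape=_b[a]bb__   (q3,a)→(q0,b,right)
state=q0 head=3 tape=_bb[b]b__   (q0,b)→(q3,_,right)
state=q3 head=4 tape=_bb_[b]__   (q3,b)→(q0,c,right)
state=q0 head=5 tape=_bb_c[_]_   (q0,_)→(q2,a,right)
state=q2 head=6 tape=_bb_ca[_]   (q2,_)→(q2,a,stay)
state=q2 head=6 tape=_bb_ca[a]   (q2,a)→(q0,_,left)
state=q0 head=5 tape=_bb_c[a]_
No transition is defined for (q0, a); M halts in state q0.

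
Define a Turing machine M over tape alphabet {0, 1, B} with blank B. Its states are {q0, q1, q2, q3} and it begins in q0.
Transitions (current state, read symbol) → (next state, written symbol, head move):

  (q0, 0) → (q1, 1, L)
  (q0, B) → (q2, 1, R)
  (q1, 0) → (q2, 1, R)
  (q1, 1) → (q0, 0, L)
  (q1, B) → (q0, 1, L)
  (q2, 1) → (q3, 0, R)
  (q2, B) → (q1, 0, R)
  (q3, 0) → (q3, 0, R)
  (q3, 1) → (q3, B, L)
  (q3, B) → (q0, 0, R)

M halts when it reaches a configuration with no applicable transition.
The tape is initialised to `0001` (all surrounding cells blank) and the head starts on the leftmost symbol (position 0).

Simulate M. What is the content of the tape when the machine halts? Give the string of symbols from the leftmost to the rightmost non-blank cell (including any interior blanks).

101010001

state=q0 head=0 tape=BB[0]001BBB   (q0,0)→(q1,1,L)
state=q1 head=-1 tape=B[B]1001BBB   (q1,B)→(q0,1,L)
state=q0 head=-2 tape=[B]11001BBB   (q0,B)→(q2,1,R)
state=q2 head=-1 tape=1[1]1001BBB   (q2,1)→(q3,0,R)
state=q3 head=0 tape=10[1]001BBB   (q3,1)→(q3,B,L)
state=q3 head=-1 tape=1[0]B001BBB   (q3,0)→(q3,0,R)
state=q3 head=0 tape=10[B]001BBB   (q3,B)→(q0,0,R)
state=q0 head=1 tape=100[0]01BBB   (q0,0)→(q1,1,L)
state=q1 head=0 tape=10[0]101BBB   (q1,0)→(q2,1,R)
state=q2 head=1 tape=101[1]01BBB   (q2,1)→(q3,0,R)
state=q3 head=2 tape=1010[0]1BBB   (q3,0)→(q3,0,R)
state=q3 head=3 tape=10100[1]BBB   (q3,1)→(q3,B,L)
state=q3 head=2 tape=1010[0]BBBB   (q3,0)→(q3,0,R)
state=q3 head=3 tape=10100[B]BBB   (q3,B)→(q0,0,R)
state=q0 head=4 tape=101000[B]BB   (q0,B)→(q2,1,R)
state=q2 head=5 tape=1010001[B]B   (q2,B)→(q1,0,R)
state=q1 head=6 tape=10100010[B]   (q1,B)→(q0,1,L)
state=q0 head=5 tape=1010001[0]1   (q0,0)→(q1,1,L)
state=q1 head=4 tape=101000[1]11   (q1,1)→(q0,0,L)
state=q0 head=3 tape=10100[0]011   (q0,0)→(q1,1,L)
state=q1 head=2 tape=1010[0]1011   (q1,0)→(q2,1,R)
state=q2 head=3 tape=10101[1]011   (q2,1)→(q3,0,R)
state=q3 head=4 tape=101010[0]11   (q3,0)→(q3,0,R)
state=q3 head=5 tape=1010100[1]1   (q3,1)→(q3,B,L)
state=q3 head=4 tape=101010[0]B1   (q3,0)→(q3,0,R)
state=q3 head=5 tape=1010100[B]1   (q3,B)→(q0,0,R)
state=q0 head=6 tape=10101000[1]
The non-blank tape span at halt is 101010001.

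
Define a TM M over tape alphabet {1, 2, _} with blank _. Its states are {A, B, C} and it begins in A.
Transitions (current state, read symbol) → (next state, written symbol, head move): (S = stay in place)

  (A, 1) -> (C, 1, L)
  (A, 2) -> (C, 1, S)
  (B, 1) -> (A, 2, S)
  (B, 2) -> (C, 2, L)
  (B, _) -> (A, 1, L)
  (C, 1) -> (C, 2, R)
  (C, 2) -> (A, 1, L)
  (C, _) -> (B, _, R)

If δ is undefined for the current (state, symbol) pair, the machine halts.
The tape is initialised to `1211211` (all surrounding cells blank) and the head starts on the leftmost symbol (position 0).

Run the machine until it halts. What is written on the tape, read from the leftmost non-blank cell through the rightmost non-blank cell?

2222222_1

A | _[1]211211__   read 1 → write 1, move L, go to C
C | [_]1211211__   read _ → write _, move R, go to B
B | _[1]211211__   read 1 → write 2, move S, go to A
A | _[2]211211__   read 2 → write 1, move S, go to C
C | _[1]211211__   read 1 → write 2, move R, go to C
C | _2[2]11211__   read 2 → write 1, move L, go to A
A | _[2]111211__   read 2 → write 1, move S, go to C
C | _[1]111211__   read 1 → write 2, move R, go to C
C | _2[1]11211__   read 1 → write 2, move R, go to C
C | _22[1]1211__   read 1 → write 2, move R, go to C
C | _222[1]211__   read 1 → write 2, move R, go to C
C | _2222[2]11__   read 2 → write 1, move L, go to A
A | _222[2]111__   read 2 → write 1, move S, go to C
C | _222[1]111__   read 1 → write 2, move R, go to C
C | _2222[1]11__   read 1 → write 2, move R, go to C
C | _22222[1]1__   read 1 → write 2, move R, go to C
C | _222222[1]__   read 1 → write 2, move R, go to C
C | _2222222[_]_   read _ → write _, move R, go to B
B | _2222222_[_]   read _ → write 1, move L, go to A
A | _2222222[_]1
The non-blank tape span at halt is 2222222_1.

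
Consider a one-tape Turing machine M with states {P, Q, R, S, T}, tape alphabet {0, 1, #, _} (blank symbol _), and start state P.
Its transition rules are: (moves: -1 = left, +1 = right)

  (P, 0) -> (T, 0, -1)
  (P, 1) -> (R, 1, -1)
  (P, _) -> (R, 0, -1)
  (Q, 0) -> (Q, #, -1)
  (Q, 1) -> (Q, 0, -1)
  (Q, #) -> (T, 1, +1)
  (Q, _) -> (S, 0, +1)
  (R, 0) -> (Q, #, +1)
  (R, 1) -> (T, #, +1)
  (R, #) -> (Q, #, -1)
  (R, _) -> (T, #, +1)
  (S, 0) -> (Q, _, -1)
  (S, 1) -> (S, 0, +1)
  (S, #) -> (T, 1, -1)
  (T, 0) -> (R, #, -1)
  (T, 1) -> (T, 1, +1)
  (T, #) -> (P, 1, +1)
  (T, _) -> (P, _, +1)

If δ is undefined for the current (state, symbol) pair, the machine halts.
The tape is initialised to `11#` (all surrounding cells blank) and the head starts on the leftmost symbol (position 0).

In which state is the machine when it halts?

state=P head=0 tape=_[1]1#_   (P,1)→(R,1,-1)
state=R head=-1 tape=[_]11#_   (R,_)→(T,#,+1)
state=T head=0 tape=#[1]1#_   (T,1)→(T,1,+1)
state=T head=1 tape=#1[1]#_   (T,1)→(T,1,+1)
state=T head=2 tape=#11[#]_   (T,#)→(P,1,+1)
state=P head=3 tape=#111[_]   (P,_)→(R,0,-1)
state=R head=2 tape=#11[1]0   (R,1)→(T,#,+1)
state=T head=3 tape=#11#[0]   (T,0)→(R,#,-1)
state=R head=2 tape=#11[#]#   (R,#)→(Q,#,-1)
state=Q head=1 tape=#1[1]##   (Q,1)→(Q,0,-1)
state=Q head=0 tape=#[1]0##   (Q,1)→(Q,0,-1)
state=Q head=-1 tape=[#]00##   (Q,#)→(T,1,+1)
state=T head=0 tape=1[0]0##   (T,0)→(R,#,-1)
state=R head=-1 tape=[1]#0##   (R,1)→(T,#,+1)
state=T head=0 tape=#[#]0##   (T,#)→(P,1,+1)
state=P head=1 tape=#1[0]##   (P,0)→(T,0,-1)
state=T head=0 tape=#[1]0##   (T,1)→(T,1,+1)
state=T head=1 tape=#1[0]##   (T,0)→(R,#,-1)
state=R head=0 tape=#[1]###   (R,1)→(T,#,+1)
state=T head=1 tape=##[#]##   (T,#)→(P,1,+1)
state=P head=2 tape=##1[#]#
No transition is defined for (P, #); M halts in state P.

P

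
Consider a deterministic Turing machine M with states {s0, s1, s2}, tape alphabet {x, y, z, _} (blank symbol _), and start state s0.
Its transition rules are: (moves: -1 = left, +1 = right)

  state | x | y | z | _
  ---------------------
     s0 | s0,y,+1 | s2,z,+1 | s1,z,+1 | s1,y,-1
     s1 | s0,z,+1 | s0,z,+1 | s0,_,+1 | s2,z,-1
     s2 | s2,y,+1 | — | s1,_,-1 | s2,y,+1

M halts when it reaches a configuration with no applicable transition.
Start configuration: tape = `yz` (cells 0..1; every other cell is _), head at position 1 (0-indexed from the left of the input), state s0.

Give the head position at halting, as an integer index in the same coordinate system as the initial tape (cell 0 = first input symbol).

2

state=s0 head=1 tape=y[z]_   (s0,z)→(s1,z,+1)
state=s1 head=2 tape=yz[_]   (s1,_)→(s2,z,-1)
state=s2 head=1 tape=y[z]z   (s2,z)→(s1,_,-1)
state=s1 head=0 tape=[y]_z   (s1,y)→(s0,z,+1)
state=s0 head=1 tape=z[_]z   (s0,_)→(s1,y,-1)
state=s1 head=0 tape=[z]yz   (s1,z)→(s0,_,+1)
state=s0 head=1 tape=_[y]z   (s0,y)→(s2,z,+1)
state=s2 head=2 tape=_z[z]   (s2,z)→(s1,_,-1)
state=s1 head=1 tape=_[z]_   (s1,z)→(s0,_,+1)
state=s0 head=2 tape=__[_]   (s0,_)→(s1,y,-1)
state=s1 head=1 tape=_[_]y   (s1,_)→(s2,z,-1)
state=s2 head=0 tape=[_]zy   (s2,_)→(s2,y,+1)
state=s2 head=1 tape=y[z]y   (s2,z)→(s1,_,-1)
state=s1 head=0 tape=[y]_y   (s1,y)→(s0,z,+1)
state=s0 head=1 tape=z[_]y   (s0,_)→(s1,y,-1)
state=s1 head=0 tape=[z]yy   (s1,z)→(s0,_,+1)
state=s0 head=1 tape=_[y]y   (s0,y)→(s2,z,+1)
state=s2 head=2 tape=_z[y]
At halt the head is at cell 2.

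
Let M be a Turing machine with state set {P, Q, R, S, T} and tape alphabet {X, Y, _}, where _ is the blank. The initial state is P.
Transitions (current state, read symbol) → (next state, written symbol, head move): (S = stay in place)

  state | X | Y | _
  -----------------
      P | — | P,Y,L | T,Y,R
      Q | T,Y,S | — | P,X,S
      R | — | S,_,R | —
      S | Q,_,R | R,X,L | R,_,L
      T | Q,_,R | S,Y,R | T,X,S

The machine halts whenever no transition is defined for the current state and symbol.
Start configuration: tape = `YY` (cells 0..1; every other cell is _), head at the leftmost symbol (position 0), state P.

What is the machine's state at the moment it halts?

P

P | _[Y]Y_   read Y → write Y, move L, go to P
P | [_]YY_   read _ → write Y, move R, go to T
T | Y[Y]Y_   read Y → write Y, move R, go to S
S | YY[Y]_   read Y → write X, move L, go to R
R | Y[Y]X_   read Y → write _, move R, go to S
S | Y_[X]_   read X → write _, move R, go to Q
Q | Y__[_]   read _ → write X, move S, go to P
P | Y__[X]
No transition is defined for (P, X); M halts in state P.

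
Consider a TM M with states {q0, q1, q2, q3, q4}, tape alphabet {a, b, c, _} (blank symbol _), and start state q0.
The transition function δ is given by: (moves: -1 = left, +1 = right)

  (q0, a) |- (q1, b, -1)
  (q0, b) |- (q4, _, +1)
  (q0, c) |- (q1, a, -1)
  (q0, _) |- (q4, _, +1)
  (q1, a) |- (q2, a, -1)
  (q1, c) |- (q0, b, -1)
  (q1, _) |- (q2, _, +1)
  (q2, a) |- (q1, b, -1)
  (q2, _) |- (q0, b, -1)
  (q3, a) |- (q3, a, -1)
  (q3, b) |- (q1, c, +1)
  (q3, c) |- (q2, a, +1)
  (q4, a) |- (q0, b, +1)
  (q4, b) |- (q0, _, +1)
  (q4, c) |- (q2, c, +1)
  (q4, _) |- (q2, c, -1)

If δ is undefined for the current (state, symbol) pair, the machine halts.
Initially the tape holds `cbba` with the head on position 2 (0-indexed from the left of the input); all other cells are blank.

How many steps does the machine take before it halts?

state=q0 head=2 tape=cb[b]a__   (q0,b)→(q4,_,+1)
state=q4 head=3 tape=cb_[a]__   (q4,a)→(q0,b,+1)
state=q0 head=4 tape=cb_b[_]_   (q0,_)→(q4,_,+1)
state=q4 head=5 tape=cb_b_[_]   (q4,_)→(q2,c,-1)
state=q2 head=4 tape=cb_b[_]c   (q2,_)→(q0,b,-1)
state=q0 head=3 tape=cb_[b]bc   (q0,b)→(q4,_,+1)
state=q4 head=4 tape=cb__[b]c   (q4,b)→(q0,_,+1)
state=q0 head=5 tape=cb___[c]   (q0,c)→(q1,a,-1)
state=q1 head=4 tape=cb__[_]a   (q1,_)→(q2,_,+1)
state=q2 head=5 tape=cb___[a]   (q2,a)→(q1,b,-1)
state=q1 head=4 tape=cb__[_]b   (q1,_)→(q2,_,+1)
state=q2 head=5 tape=cb___[b]
M halts after 11 transitions.

11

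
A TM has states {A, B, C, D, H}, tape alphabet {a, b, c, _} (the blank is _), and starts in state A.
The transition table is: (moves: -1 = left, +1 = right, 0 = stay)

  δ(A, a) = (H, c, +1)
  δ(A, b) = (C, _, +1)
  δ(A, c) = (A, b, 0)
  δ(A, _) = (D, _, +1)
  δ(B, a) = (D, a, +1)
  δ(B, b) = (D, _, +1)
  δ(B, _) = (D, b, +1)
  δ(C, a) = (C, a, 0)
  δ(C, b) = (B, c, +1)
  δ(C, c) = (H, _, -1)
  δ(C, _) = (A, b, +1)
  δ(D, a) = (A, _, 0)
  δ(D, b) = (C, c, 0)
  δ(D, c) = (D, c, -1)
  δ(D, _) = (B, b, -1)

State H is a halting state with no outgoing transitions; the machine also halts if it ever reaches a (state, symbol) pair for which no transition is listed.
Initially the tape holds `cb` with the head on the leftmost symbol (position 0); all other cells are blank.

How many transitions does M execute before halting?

8

A | [c]b__   read c → write b, move 0, go to A
A | [b]b__   read b → write _, move +1, go to C
C | _[b]__   read b → write c, move +1, go to B
B | _c[_]_   read _ → write b, move +1, go to D
D | _cb[_]   read _ → write b, move -1, go to B
B | _c[b]b   read b → write _, move +1, go to D
D | _c_[b]   read b → write c, move 0, go to C
C | _c_[c]   read c → write _, move -1, go to H
H | _c[_]_
M halts after 8 transitions.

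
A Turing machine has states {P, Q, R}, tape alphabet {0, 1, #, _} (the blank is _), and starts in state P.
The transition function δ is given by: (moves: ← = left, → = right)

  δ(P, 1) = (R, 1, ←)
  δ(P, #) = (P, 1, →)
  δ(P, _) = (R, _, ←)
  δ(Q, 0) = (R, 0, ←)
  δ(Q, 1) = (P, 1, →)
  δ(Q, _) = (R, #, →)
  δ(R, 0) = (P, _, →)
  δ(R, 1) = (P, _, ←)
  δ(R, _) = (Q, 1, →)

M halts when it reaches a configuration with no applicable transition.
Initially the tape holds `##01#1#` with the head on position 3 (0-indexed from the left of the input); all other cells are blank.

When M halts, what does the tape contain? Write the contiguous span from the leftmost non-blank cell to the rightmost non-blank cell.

1#1#1__1#

P | __##0[1]#1#   read 1 → write 1, move ←, go to R
R | __##[0]1#1#   read 0 → write _, move →, go to P
P | __##_[1]#1#   read 1 → write 1, move ←, go to R
R | __##[_]1#1#   read _ → write 1, move →, go to Q
Q | __##1[1]#1#   read 1 → write 1, move →, go to P
P | __##11[#]1#   read # → write 1, move →, go to P
P | __##111[1]#   read 1 → write 1, move ←, go to R
R | __##11[1]1#   read 1 → write _, move ←, go to P
P | __##1[1]_1#   read 1 → write 1, move ←, go to R
R | __##[1]1_1#   read 1 → write _, move ←, go to P
P | __#[#]_1_1#   read # → write 1, move →, go to P
P | __#1[_]1_1#   read _ → write _, move ←, go to R
R | __#[1]_1_1#   read 1 → write _, move ←, go to P
P | __[#]__1_1#   read # → write 1, move →, go to P
P | __1[_]_1_1#   read _ → write _, move ←, go to R
R | __[1]__1_1#   read 1 → write _, move ←, go to P
P | _[_]___1_1#   read _ → write _, move ←, go to R
R | [_]____1_1#   read _ → write 1, move →, go to Q
Q | 1[_]___1_1#   read _ → write #, move →, go to R
R | 1#[_]__1_1#   read _ → write 1, move →, go to Q
Q | 1#1[_]_1_1#   read _ → write #, move →, go to R
R | 1#1#[_]1_1#   read _ → write 1, move →, go to Q
Q | 1#1#1[1]_1#   read 1 → write 1, move →, go to P
P | 1#1#11[_]1#   read _ → write _, move ←, go to R
R | 1#1#1[1]_1#   read 1 → write _, move ←, go to P
P | 1#1#[1]__1#   read 1 → write 1, move ←, go to R
R | 1#1[#]1__1#
The non-blank tape span at halt is 1#1#1__1#.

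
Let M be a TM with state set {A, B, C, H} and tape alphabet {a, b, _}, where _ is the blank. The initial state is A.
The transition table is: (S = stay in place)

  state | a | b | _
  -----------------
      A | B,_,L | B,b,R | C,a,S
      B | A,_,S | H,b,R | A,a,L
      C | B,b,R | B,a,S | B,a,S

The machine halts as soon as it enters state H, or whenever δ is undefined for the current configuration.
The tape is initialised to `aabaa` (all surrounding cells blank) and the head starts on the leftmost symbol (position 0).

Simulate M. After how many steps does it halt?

state=A head=0 tape=__[a]abaa   (A,a)→(B,_,L)
state=B head=-1 tape=_[_]_abaa   (B,_)→(A,a,L)
state=A head=-2 tape=[_]a_abaa   (A,_)→(C,a,S)
state=C head=-2 tape=[a]a_abaa   (C,a)→(B,b,R)
state=B head=-1 tape=b[a]_abaa   (B,a)→(A,_,S)
state=A head=-1 tape=b[_]_abaa   (A,_)→(C,a,S)
state=C head=-1 tape=b[a]_abaa   (C,a)→(B,b,R)
state=B head=0 tape=bb[_]abaa   (B,_)→(A,a,L)
state=A head=-1 tape=b[b]aabaa   (A,b)→(B,b,R)
state=B head=0 tape=bb[a]abaa   (B,a)→(A,_,S)
state=A head=0 tape=bb[_]abaa   (A,_)→(C,a,S)
state=C head=0 tape=bb[a]abaa   (C,a)→(B,b,R)
state=B head=1 tape=bbb[a]baa   (B,a)→(A,_,S)
state=A head=1 tape=bbb[_]baa   (A,_)→(C,a,S)
state=C head=1 tape=bbb[a]baa   (C,a)→(B,b,R)
state=B head=2 tape=bbbb[b]aa   (B,b)→(H,b,R)
state=H head=3 tape=bbbbb[a]a
M halts after 16 transitions.

16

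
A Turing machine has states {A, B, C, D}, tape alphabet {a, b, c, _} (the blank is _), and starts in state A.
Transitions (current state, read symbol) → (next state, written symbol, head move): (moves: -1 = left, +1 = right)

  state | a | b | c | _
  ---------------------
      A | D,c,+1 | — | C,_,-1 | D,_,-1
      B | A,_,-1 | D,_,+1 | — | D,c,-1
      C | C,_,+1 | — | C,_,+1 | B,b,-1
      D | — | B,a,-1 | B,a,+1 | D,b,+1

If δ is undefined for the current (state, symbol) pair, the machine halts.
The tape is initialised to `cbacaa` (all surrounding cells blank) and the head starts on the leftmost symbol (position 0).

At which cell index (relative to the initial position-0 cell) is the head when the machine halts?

1

state=A head=0 tape=___[c]bacaa   (A,c)→(C,_,-1)
state=C head=-1 tape=__[_]_bacaa   (C,_)→(B,b,-1)
state=B head=-2 tape=_[_]b_bacaa   (B,_)→(D,c,-1)
state=D head=-3 tape=[_]cb_bacaa   (D,_)→(D,b,+1)
state=D head=-2 tape=b[c]b_bacaa   (D,c)→(B,a,+1)
state=B head=-1 tape=ba[b]_bacaa   (B,b)→(D,_,+1)
state=D head=0 tape=ba_[_]bacaa   (D,_)→(D,b,+1)
state=D head=1 tape=ba_b[b]acaa   (D,b)→(B,a,-1)
state=B head=0 tape=ba_[b]aacaa   (B,b)→(D,_,+1)
state=D head=1 tape=ba__[a]acaa
At halt the head is at cell 1.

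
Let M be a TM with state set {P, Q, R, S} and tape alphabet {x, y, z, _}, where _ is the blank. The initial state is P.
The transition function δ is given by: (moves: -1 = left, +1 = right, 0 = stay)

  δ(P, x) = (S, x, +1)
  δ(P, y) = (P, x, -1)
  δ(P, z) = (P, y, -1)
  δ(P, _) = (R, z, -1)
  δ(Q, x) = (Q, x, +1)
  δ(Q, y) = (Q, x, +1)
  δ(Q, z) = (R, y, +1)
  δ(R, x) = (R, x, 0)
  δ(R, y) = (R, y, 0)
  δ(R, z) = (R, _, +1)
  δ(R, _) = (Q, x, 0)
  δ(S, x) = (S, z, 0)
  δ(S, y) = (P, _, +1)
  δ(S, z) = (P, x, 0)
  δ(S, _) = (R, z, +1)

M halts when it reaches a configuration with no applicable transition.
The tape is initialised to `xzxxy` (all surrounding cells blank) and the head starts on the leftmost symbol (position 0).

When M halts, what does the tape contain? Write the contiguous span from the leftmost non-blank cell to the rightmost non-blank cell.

P | [x]zxxy___   read x → write x, move +1, go to S
S | x[z]xxy___   read z → write x, move 0, go to P
P | x[x]xxy___   read x → write x, move +1, go to S
S | xx[x]xy___   read x → write z, move 0, go to S
S | xx[z]xy___   read z → write x, move 0, go to P
P | xx[x]xy___   read x → write x, move +1, go to S
S | xxx[x]y___   read x → write z, move 0, go to S
S | xxx[z]y___   read z → write x, move 0, go to P
P | xxx[x]y___   read x → write x, move +1, go to S
S | xxxx[y]___   read y → write _, move +1, go to P
P | xxxx_[_]__   read _ → write z, move -1, go to R
R | xxxx[_]z__   read _ → write x, move 0, go to Q
Q | xxxx[x]z__   read x → write x, move +1, go to Q
Q | xxxxx[z]__   read z → write y, move +1, go to R
R | xxxxxy[_]_   read _ → write x, move 0, go to Q
Q | xxxxxy[x]_   read x → write x, move +1, go to Q
Q | xxxxxyx[_]
The non-blank tape span at halt is xxxxxyx.

xxxxxyx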